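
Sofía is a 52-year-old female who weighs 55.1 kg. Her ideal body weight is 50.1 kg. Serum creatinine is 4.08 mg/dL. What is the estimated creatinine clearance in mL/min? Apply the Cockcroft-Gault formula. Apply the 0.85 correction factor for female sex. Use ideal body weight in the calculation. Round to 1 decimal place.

CrCl = (140 − 52) × 50.1 / (72 × 4.08) × 0.85 = 4408.8 / 293.76 × 0.85 ≈ 12.8 mL/min

12.8 mL/min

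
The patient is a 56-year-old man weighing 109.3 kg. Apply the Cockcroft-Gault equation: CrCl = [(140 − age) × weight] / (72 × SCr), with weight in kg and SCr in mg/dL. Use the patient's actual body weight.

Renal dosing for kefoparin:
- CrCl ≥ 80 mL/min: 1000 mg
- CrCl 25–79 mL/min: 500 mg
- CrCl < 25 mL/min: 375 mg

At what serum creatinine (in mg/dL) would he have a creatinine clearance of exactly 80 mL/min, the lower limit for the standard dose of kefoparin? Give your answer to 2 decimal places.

Standard dose requires CrCl ≥ 80 mL/min.
Set (140 − 56) × 109.3 / (72 × SCr) = 80
SCr = (140 − 56) × 109.3 / (72 × 80) = 1.594 mg/dL

1.59 mg/dL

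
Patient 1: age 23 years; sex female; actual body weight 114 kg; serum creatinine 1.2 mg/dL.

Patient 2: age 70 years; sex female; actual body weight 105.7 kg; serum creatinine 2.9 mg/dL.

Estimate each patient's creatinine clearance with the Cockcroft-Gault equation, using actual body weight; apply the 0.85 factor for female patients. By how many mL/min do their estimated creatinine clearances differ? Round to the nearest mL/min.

101 mL/min

Patient 1: CrCl = (140 − 23) × 114 / (72 × 1.2) × 0.85 = 13338.0 / 86.40 × 0.85 ≈ 131.2 mL/min
Patient 2: CrCl = (140 − 70) × 105.7 / (72 × 2.9) × 0.85 = 7399.0 / 208.80 × 0.85 ≈ 30.1 mL/min
|131.2 − 30.1| = 101.1 mL/min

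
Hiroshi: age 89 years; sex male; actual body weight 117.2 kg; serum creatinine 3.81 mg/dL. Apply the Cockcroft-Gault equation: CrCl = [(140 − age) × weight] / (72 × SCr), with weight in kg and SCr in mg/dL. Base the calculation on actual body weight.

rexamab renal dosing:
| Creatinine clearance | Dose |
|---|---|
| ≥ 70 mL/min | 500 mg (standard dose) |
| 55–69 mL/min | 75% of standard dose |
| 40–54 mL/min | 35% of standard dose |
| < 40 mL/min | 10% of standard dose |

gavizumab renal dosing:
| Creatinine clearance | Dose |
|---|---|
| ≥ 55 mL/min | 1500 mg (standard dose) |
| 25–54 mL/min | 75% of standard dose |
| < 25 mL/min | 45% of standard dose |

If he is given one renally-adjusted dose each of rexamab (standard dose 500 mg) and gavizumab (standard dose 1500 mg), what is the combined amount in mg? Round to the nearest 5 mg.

CrCl = (140 − 89) × 117.2 / (72 × 3.81) = 5977.2 / 274.32 ≈ 21.8 mL/min
CrCl ≈ 22 mL/min.
rexamab: < 40 mL/min → 10% of 500 mg = 50 mg.
gavizumab: < 25 mL/min → 45% of 1500 mg = 675 mg.
Total = 50 + 675 = 725 mg.

725 mg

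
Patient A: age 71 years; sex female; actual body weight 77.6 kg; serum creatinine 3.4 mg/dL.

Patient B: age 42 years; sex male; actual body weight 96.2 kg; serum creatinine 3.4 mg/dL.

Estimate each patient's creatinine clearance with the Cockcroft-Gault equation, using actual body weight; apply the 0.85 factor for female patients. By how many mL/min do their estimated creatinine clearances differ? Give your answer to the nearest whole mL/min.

Patient A: CrCl = (140 − 71) × 77.6 / (72 × 3.4) × 0.85 = 5354.4 / 244.80 × 0.85 ≈ 18.6 mL/min
Patient B: CrCl = (140 − 42) × 96.2 / (72 × 3.4) = 9427.6 / 244.80 ≈ 38.5 mL/min
|18.6 − 38.5| = 19.9 mL/min

20 mL/min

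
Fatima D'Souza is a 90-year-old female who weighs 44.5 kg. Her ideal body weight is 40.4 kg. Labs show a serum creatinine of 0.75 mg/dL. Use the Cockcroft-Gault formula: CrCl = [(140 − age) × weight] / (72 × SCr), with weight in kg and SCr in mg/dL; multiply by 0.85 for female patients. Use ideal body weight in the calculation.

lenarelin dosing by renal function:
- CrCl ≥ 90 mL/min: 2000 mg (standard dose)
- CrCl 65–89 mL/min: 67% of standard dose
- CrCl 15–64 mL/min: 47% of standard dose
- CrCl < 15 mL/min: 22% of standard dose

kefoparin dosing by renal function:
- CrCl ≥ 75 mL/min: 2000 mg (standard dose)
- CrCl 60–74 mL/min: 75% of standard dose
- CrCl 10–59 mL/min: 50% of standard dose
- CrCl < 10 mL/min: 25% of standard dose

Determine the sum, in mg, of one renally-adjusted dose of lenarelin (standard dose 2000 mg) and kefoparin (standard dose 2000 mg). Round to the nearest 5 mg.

1940 mg

CrCl = (140 − 90) × 40.4 / (72 × 0.75) × 0.85 = 2020.0 / 54.00 × 0.85 ≈ 31.8 mL/min
CrCl ≈ 32 mL/min.
lenarelin: 15–64 mL/min → 47% of 2000 mg = 940 mg.
kefoparin: 10–59 mL/min → 50% of 2000 mg = 1000 mg.
Total = 940 + 1000 = 1940 mg.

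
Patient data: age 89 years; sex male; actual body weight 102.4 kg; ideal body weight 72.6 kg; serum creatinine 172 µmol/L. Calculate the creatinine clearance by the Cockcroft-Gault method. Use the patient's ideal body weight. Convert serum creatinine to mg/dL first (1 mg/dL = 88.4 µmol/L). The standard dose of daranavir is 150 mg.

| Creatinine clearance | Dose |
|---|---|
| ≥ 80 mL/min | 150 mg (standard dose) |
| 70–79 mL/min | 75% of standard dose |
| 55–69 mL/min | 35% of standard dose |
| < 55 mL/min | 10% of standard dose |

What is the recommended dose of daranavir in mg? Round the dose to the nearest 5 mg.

SCr = 172 / 88.4 = 1.946 mg/dL
CrCl = (140 − 89) × 72.6 / (72 × 1.946) = 3702.6 / 140.11 ≈ 26.4 mL/min
CrCl ≈ 26 mL/min → bracket < 55 mL/min.
10% of 150 mg = 15 mg

15 mg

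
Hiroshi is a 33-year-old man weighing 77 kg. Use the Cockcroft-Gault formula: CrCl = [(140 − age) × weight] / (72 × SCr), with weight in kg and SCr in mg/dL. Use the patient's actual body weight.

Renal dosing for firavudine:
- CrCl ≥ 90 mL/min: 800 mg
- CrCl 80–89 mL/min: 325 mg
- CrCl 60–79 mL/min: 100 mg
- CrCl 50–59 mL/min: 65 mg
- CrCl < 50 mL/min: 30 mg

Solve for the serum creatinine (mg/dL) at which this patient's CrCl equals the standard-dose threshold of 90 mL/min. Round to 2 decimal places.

1.27 mg/dL

Standard dose requires CrCl ≥ 90 mL/min.
Set (140 − 33) × 77 / (72 × SCr) = 90
SCr = (140 − 33) × 77 / (72 × 90) = 1.271 mg/dL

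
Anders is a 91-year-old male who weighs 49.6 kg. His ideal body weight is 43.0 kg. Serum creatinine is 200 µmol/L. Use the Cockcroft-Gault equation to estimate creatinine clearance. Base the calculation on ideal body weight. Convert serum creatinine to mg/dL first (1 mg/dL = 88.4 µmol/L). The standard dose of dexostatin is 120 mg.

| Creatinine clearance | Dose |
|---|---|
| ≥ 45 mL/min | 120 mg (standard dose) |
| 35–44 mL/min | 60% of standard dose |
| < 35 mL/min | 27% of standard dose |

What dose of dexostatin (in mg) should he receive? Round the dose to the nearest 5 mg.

SCr = 200 / 88.4 = 2.262 mg/dL
CrCl = (140 − 91) × 43 / (72 × 2.262) = 2107.0 / 162.86 ≈ 12.9 mL/min
CrCl ≈ 13 mL/min → bracket < 35 mL/min.
27% of 120 mg = 32.4 mg → 30 mg

30 mg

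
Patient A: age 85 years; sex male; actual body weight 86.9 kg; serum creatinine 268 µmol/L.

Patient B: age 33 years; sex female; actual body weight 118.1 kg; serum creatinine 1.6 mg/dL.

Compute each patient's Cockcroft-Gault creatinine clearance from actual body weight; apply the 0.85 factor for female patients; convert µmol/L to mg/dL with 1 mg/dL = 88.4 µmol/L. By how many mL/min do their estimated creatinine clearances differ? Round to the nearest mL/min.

71 mL/min

Patient A: SCr = 268 / 88.4 = 3.032 mg/dL
Patient A: CrCl = (140 − 85) × 86.9 / (72 × 3.032) = 4779.5 / 218.30 ≈ 21.9 mL/min
Patient B: CrCl = (140 − 33) × 118.1 / (72 × 1.6) × 0.85 = 12636.7 / 115.20 × 0.85 ≈ 93.2 mL/min
|21.9 − 93.2| = 71.3 mL/min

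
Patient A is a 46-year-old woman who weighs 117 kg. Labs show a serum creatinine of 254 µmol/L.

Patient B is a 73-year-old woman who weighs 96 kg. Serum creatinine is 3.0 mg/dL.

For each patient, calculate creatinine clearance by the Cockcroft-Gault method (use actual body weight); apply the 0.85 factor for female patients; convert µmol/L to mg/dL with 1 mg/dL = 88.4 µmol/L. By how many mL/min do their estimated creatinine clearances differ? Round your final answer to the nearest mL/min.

20 mL/min

Patient A: SCr = 254 / 88.4 = 2.873 mg/dL
Patient A: CrCl = (140 − 46) × 117 / (72 × 2.873) × 0.85 = 10998.0 / 206.86 × 0.85 ≈ 45.2 mL/min
Patient B: CrCl = (140 − 73) × 96 / (72 × 3) × 0.85 = 6432.0 / 216.00 × 0.85 ≈ 25.3 mL/min
|45.2 − 25.3| = 19.9 mL/min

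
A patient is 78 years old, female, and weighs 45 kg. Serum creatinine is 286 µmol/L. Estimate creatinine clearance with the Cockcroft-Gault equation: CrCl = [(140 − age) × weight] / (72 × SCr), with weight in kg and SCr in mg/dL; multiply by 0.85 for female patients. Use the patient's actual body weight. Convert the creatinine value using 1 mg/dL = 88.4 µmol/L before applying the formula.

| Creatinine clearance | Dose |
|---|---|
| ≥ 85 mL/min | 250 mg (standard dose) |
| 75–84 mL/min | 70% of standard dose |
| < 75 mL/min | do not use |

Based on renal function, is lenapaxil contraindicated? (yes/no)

yes

SCr = 286 / 88.4 = 3.235 mg/dL
CrCl = (140 − 78) × 45 / (72 × 3.235) × 0.85 = 2790.0 / 232.92 × 0.85 ≈ 10.2 mL/min
CrCl ≈ 10 mL/min, which is < 75 mL/min.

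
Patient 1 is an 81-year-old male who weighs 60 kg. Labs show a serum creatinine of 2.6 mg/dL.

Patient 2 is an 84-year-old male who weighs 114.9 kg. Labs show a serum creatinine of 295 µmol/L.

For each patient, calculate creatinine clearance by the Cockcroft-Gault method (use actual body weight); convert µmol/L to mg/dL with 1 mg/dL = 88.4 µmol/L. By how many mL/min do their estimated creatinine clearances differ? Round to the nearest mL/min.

8 mL/min

Patient 1: CrCl = (140 − 81) × 60 / (72 × 2.6) = 3540.0 / 187.20 ≈ 18.9 mL/min
Patient 2: SCr = 295 / 88.4 = 3.337 mg/dL
Patient 2: CrCl = (140 − 84) × 114.9 / (72 × 3.337) = 6434.4 / 240.26 ≈ 26.8 mL/min
|18.9 − 26.8| = 7.9 mL/min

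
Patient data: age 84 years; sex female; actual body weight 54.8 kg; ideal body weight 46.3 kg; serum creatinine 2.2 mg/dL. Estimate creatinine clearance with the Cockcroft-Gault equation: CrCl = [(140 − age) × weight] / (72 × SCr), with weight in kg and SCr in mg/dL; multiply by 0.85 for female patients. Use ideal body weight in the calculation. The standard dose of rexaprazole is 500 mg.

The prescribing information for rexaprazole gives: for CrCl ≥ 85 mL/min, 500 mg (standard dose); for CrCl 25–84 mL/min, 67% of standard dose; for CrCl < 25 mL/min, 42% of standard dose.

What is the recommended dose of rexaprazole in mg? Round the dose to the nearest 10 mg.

CrCl = (140 − 84) × 46.3 / (72 × 2.2) × 0.85 = 2592.8 / 158.40 × 0.85 ≈ 13.9 mL/min
CrCl ≈ 14 mL/min → bracket < 25 mL/min.
42% of 500 mg = 210 mg

210 mg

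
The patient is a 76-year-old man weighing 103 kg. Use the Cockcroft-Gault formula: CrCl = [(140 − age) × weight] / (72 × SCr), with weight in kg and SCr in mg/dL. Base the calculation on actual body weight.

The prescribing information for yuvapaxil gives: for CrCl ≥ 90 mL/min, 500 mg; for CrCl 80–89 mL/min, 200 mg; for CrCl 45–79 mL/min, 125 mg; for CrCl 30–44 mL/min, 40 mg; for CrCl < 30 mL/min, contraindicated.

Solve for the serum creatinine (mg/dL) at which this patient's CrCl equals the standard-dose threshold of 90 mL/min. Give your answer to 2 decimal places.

1.02 mg/dL

Standard dose requires CrCl ≥ 90 mL/min.
Set (140 − 76) × 103 / (72 × SCr) = 90
SCr = (140 − 76) × 103 / (72 × 90) = 1.017 mg/dL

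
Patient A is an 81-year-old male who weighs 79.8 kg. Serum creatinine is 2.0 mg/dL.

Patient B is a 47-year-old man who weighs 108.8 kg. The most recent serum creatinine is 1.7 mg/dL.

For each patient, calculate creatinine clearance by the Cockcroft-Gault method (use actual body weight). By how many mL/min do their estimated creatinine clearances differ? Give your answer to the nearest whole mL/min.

50 mL/min

Patient A: CrCl = (140 − 81) × 79.8 / (72 × 2) = 4708.2 / 144.00 ≈ 32.7 mL/min
Patient B: CrCl = (140 − 47) × 108.8 / (72 × 1.7) = 10118.4 / 122.40 ≈ 82.7 mL/min
|32.7 − 82.7| = 50.0 mL/min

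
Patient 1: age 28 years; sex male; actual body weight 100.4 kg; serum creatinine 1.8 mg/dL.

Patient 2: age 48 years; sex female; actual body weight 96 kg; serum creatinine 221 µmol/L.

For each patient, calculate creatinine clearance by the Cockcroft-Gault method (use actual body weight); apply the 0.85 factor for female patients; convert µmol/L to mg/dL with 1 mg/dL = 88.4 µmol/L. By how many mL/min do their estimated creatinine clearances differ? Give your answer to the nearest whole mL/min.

Patient 1: CrCl = (140 − 28) × 100.4 / (72 × 1.8) = 11244.8 / 129.60 ≈ 86.8 mL/min
Patient 2: SCr = 221 / 88.4 = 2.5 mg/dL
Patient 2: CrCl = (140 − 48) × 96 / (72 × 2.5) × 0.85 = 8832.0 / 180.00 × 0.85 ≈ 41.7 mL/min
|86.8 − 41.7| = 45.1 mL/min

45 mL/min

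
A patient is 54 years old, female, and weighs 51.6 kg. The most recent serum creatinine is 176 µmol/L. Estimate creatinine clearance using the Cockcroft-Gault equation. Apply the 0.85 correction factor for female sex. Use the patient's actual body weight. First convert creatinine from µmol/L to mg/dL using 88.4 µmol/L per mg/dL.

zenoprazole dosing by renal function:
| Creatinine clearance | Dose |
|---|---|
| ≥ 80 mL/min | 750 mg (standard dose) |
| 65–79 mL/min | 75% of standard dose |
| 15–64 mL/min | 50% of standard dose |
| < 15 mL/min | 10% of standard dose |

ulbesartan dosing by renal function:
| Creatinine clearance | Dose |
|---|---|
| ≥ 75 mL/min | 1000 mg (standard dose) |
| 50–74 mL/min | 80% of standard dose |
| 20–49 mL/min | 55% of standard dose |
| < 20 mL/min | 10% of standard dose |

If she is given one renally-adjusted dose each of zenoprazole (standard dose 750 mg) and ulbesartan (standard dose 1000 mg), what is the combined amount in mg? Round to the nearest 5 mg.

925 mg

SCr = 176 / 88.4 = 1.991 mg/dL
CrCl = (140 − 54) × 51.6 / (72 × 1.991) × 0.85 = 4437.6 / 143.35 × 0.85 ≈ 26.3 mL/min
CrCl ≈ 26 mL/min.
zenoprazole: 15–64 mL/min → 50% of 750 mg = 375 mg.
ulbesartan: 20–49 mL/min → 55% of 1000 mg = 550 mg.
Total = 375 + 550 = 925 mg.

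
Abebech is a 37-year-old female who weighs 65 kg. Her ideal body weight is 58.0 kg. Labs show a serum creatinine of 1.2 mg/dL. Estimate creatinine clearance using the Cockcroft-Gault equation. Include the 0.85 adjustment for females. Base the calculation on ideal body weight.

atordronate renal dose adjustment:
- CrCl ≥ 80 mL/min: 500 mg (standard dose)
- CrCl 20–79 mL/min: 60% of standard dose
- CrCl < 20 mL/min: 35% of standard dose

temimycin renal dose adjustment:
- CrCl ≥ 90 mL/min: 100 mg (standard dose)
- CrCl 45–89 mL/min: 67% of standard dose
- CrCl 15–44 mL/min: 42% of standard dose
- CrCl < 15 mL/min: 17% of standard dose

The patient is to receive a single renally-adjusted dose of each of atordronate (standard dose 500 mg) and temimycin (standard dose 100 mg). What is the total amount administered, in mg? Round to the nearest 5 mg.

365 mg

CrCl = (140 − 37) × 58 / (72 × 1.2) × 0.85 = 5974.0 / 86.40 × 0.85 ≈ 58.8 mL/min
CrCl ≈ 59 mL/min.
atordronate: 20–79 mL/min → 60% of 500 mg = 300 mg.
temimycin: 45–89 mL/min → 67% of 100 mg = 67 mg.
Total = 300 + 67 = 367 mg.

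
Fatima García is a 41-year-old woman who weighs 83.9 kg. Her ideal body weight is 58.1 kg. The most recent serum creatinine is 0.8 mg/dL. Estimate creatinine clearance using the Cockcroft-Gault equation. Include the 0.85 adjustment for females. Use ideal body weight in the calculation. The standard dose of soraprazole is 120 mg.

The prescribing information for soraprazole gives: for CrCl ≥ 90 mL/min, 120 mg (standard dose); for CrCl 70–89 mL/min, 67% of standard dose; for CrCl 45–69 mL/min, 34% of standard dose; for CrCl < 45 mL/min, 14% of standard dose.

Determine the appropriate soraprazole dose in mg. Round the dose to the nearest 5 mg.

CrCl = (140 − 41) × 58.1 / (72 × 0.8) × 0.85 = 5751.9 / 57.60 × 0.85 ≈ 84.9 mL/min
CrCl ≈ 85 mL/min → bracket 70–89 mL/min.
67% of 120 mg = 80.4 mg → 80 mg

80 mg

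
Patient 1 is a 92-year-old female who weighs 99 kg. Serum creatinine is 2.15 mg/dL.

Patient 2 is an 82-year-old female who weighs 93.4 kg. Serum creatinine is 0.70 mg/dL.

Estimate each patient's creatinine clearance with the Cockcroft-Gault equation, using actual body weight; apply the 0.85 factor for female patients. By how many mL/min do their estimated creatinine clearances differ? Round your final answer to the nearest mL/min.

Patient 1: CrCl = (140 − 92) × 99 / (72 × 2.15) × 0.85 = 4752.0 / 154.80 × 0.85 ≈ 26.1 mL/min
Patient 2: CrCl = (140 − 82) × 93.4 / (72 × 0.7) × 0.85 = 5417.2 / 50.40 × 0.85 ≈ 91.4 mL/min
|26.1 − 91.4| = 65.3 mL/min

65 mL/min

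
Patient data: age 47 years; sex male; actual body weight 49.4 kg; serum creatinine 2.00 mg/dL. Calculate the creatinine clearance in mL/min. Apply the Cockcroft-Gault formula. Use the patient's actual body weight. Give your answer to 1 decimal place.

31.9 mL/min

CrCl = (140 − 47) × 49.4 / (72 × 2) = 4594.2 / 144.00 ≈ 31.9 mL/min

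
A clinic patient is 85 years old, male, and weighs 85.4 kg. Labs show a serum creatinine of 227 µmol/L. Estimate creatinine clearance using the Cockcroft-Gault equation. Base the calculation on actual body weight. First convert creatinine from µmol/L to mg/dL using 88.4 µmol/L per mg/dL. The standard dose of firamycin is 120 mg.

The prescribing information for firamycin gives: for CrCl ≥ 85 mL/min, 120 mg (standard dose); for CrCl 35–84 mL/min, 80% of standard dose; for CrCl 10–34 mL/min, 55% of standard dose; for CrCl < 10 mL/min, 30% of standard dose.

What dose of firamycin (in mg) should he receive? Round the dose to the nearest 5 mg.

SCr = 227 / 88.4 = 2.568 mg/dL
CrCl = (140 − 85) × 85.4 / (72 × 2.568) = 4697.0 / 184.90 ≈ 25.4 mL/min
CrCl ≈ 25 mL/min → bracket 10–34 mL/min.
55% of 120 mg = 66 mg → 65 mg

65 mg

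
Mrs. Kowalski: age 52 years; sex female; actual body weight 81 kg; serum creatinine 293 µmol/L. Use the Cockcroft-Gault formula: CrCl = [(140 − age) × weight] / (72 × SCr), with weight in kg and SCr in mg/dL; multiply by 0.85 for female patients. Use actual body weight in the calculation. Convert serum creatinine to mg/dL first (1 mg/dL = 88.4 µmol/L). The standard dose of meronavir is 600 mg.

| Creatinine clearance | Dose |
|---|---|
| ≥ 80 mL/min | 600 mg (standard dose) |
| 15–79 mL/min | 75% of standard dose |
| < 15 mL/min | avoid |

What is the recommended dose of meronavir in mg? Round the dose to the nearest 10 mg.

450 mg

SCr = 293 / 88.4 = 3.314 mg/dL
CrCl = (140 − 52) × 81 / (72 × 3.314) × 0.85 = 7128.0 / 238.61 × 0.85 ≈ 25.4 mL/min
CrCl ≈ 25 mL/min → bracket 15–79 mL/min.
75% of 600 mg = 450 mg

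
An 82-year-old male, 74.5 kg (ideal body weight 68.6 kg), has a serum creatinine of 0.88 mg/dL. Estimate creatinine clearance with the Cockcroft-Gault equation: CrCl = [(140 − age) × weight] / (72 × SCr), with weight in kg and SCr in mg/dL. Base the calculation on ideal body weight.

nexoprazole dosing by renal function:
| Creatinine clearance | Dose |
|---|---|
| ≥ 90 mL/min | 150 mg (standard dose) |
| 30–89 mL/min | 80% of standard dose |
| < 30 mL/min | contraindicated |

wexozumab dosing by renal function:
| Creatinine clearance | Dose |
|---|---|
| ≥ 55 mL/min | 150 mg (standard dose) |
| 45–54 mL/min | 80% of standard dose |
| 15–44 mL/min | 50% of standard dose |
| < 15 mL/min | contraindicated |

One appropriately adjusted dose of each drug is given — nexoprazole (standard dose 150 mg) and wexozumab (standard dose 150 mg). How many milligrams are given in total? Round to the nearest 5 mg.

270 mg

CrCl = (140 − 82) × 68.6 / (72 × 0.88) = 3978.8 / 63.36 ≈ 62.8 mL/min
CrCl ≈ 63 mL/min.
nexoprazole: 30–89 mL/min → 80% of 150 mg = 120 mg.
wexozumab: ≥ 55 mL/min → 100% of 150 mg = 150 mg.
Total = 120 + 150 = 270 mg.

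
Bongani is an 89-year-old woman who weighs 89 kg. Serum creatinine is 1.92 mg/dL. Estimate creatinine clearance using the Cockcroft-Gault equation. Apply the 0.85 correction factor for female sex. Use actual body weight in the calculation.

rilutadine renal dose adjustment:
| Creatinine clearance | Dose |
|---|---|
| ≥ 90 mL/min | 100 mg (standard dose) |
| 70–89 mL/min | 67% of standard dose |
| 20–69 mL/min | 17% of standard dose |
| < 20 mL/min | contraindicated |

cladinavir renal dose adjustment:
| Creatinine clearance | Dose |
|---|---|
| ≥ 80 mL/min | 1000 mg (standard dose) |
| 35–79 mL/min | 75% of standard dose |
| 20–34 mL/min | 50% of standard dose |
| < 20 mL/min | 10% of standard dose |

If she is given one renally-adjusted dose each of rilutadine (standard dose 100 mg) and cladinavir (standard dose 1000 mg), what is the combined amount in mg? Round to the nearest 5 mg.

CrCl = (140 − 89) × 89 / (72 × 1.92) × 0.85 = 4539.0 / 138.24 × 0.85 ≈ 27.9 mL/min
CrCl ≈ 28 mL/min.
rilutadine: 20–69 mL/min → 17% of 100 mg = 17 mg.
cladinavir: 20–34 mL/min → 50% of 1000 mg = 500 mg.
Total = 17 + 500 = 517 mg.

515 mg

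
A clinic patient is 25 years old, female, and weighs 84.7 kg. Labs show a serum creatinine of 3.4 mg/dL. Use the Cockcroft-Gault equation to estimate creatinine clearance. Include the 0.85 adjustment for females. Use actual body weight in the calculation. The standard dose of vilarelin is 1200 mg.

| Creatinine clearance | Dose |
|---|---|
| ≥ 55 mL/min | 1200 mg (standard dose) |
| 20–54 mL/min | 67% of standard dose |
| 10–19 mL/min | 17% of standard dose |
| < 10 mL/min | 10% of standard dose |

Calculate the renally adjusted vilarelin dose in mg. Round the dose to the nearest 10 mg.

800 mg

CrCl = (140 − 25) × 84.7 / (72 × 3.4) × 0.85 = 9740.5 / 244.80 × 0.85 ≈ 33.8 mL/min
CrCl ≈ 34 mL/min → bracket 20–54 mL/min.
67% of 1200 mg = 804 mg → 800 mg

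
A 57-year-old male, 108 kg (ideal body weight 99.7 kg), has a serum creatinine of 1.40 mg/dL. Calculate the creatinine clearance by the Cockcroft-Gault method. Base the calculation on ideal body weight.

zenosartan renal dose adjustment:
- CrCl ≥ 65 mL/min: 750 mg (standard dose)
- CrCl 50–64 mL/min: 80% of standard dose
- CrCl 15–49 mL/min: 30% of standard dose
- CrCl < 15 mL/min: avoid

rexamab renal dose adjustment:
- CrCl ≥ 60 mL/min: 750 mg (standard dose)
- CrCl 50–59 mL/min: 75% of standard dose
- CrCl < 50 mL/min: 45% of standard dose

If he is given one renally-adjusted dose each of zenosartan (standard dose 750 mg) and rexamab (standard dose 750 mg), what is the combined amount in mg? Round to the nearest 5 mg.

CrCl = (140 − 57) × 99.7 / (72 × 1.4) = 8275.1 / 100.80 ≈ 82.1 mL/min
CrCl ≈ 82 mL/min.
zenosartan: ≥ 65 mL/min → 100% of 750 mg = 750 mg.
rexamab: ≥ 60 mL/min → 100% of 750 mg = 750 mg.
Total = 750 + 750 = 1500 mg.

1500 mg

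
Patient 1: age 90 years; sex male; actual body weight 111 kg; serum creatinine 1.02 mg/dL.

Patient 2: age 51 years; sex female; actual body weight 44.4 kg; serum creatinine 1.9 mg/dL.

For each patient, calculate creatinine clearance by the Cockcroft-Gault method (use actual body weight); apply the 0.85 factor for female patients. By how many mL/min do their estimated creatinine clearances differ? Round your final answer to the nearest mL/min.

Patient 1: CrCl = (140 − 90) × 111 / (72 × 1.02) = 5550.0 / 73.44 ≈ 75.6 mL/min
Patient 2: CrCl = (140 − 51) × 44.4 / (72 × 1.9) × 0.85 = 3951.6 / 136.80 × 0.85 ≈ 24.6 mL/min
|75.6 − 24.6| = 51.0 mL/min

51 mL/min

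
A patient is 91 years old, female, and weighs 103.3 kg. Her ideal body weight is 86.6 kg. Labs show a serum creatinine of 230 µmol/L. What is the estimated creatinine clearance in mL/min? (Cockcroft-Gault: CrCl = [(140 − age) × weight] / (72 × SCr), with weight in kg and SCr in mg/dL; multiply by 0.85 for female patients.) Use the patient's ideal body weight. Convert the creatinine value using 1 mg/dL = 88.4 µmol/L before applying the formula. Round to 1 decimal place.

SCr = 230 / 88.4 = 2.602 mg/dL
CrCl = (140 − 91) × 86.6 / (72 × 2.602) × 0.85 = 4243.4 / 187.34 × 0.85 ≈ 19.3 mL/min

19.3 mL/min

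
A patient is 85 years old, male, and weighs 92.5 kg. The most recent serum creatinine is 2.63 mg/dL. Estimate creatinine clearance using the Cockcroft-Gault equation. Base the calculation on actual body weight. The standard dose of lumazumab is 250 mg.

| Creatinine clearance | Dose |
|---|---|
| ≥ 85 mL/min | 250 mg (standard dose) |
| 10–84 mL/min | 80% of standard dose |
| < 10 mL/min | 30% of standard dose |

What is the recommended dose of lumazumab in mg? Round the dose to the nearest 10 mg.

200 mg

CrCl = (140 − 85) × 92.5 / (72 × 2.63) = 5087.5 / 189.36 ≈ 26.9 mL/min
CrCl ≈ 27 mL/min → bracket 10–84 mL/min.
80% of 250 mg = 200 mg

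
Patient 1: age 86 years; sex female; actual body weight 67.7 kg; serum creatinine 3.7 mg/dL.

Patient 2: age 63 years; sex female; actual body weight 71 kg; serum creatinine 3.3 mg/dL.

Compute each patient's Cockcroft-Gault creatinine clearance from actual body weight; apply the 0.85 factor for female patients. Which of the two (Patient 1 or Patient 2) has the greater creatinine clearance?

Patient 2

Patient 1: CrCl = (140 − 86) × 67.7 / (72 × 3.7) × 0.85 = 3655.8 / 266.40 × 0.85 ≈ 11.7 mL/min
Patient 2: CrCl = (140 − 63) × 71 / (72 × 3.3) × 0.85 = 5467.0 / 237.60 × 0.85 ≈ 19.6 mL/min
11.7 vs 19.6 mL/min → Patient 2 is higher.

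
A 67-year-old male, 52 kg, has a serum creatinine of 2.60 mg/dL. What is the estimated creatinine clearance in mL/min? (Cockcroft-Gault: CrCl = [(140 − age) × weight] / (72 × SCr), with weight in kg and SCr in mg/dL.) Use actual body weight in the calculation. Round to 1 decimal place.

20.3 mL/min

CrCl = (140 − 67) × 52 / (72 × 2.6) = 3796.0 / 187.20 ≈ 20.3 mL/min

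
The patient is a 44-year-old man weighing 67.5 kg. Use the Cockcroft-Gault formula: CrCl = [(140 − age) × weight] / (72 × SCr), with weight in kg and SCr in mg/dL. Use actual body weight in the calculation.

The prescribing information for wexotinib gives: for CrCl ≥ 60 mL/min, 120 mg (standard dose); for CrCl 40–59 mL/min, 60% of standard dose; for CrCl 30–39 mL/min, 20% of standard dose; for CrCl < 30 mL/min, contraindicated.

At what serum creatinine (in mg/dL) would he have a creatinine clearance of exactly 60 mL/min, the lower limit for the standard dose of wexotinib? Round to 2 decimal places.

1.50 mg/dL

Standard dose requires CrCl ≥ 60 mL/min.
Set (140 − 44) × 67.5 / (72 × SCr) = 60
SCr = (140 − 44) × 67.5 / (72 × 60) = 1.500 mg/dL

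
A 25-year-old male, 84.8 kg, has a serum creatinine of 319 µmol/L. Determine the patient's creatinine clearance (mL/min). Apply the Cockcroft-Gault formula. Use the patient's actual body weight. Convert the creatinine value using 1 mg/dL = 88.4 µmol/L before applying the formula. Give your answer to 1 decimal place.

37.5 mL/min

SCr = 319 / 88.4 = 3.609 mg/dL
CrCl = (140 − 25) × 84.8 / (72 × 3.609) = 9752.0 / 259.85 ≈ 37.5 mL/min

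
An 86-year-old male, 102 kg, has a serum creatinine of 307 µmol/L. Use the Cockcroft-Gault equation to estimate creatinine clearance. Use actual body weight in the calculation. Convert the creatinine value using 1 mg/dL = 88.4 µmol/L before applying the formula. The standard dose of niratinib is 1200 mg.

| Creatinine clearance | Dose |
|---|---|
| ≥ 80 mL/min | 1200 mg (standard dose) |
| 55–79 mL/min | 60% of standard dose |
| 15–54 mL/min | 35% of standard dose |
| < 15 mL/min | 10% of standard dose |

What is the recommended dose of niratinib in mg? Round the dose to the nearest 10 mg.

420 mg

SCr = 307 / 88.4 = 3.473 mg/dL
CrCl = (140 − 86) × 102 / (72 × 3.473) = 5508.0 / 250.06 ≈ 22.0 mL/min
CrCl ≈ 22 mL/min → bracket 15–54 mL/min.
35% of 1200 mg = 420 mg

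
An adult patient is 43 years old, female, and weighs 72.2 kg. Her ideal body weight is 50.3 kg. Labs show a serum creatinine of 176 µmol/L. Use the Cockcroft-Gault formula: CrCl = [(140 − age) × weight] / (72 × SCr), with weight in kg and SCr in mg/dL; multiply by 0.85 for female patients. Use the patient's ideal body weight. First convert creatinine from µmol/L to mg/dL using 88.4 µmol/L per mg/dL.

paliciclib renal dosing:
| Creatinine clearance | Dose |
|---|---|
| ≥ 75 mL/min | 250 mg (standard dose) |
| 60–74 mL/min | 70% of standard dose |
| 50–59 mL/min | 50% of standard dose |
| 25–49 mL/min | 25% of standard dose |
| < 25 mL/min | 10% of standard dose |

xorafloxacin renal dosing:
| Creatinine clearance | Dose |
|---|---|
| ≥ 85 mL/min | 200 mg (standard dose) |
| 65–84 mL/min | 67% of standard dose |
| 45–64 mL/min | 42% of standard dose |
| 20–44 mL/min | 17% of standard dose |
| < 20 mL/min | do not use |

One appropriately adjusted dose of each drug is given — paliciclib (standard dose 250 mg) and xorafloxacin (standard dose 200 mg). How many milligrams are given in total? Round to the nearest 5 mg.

95 mg

SCr = 176 / 88.4 = 1.991 mg/dL
CrCl = (140 − 43) × 50.3 / (72 × 1.991) × 0.85 = 4879.1 / 143.35 × 0.85 ≈ 28.9 mL/min
CrCl ≈ 29 mL/min.
paliciclib: 25–49 mL/min → 25% of 250 mg = 62.5 mg.
xorafloxacin: 20–44 mL/min → 17% of 200 mg = 34 mg.
Total = 62.5 + 34 = 96.5 mg.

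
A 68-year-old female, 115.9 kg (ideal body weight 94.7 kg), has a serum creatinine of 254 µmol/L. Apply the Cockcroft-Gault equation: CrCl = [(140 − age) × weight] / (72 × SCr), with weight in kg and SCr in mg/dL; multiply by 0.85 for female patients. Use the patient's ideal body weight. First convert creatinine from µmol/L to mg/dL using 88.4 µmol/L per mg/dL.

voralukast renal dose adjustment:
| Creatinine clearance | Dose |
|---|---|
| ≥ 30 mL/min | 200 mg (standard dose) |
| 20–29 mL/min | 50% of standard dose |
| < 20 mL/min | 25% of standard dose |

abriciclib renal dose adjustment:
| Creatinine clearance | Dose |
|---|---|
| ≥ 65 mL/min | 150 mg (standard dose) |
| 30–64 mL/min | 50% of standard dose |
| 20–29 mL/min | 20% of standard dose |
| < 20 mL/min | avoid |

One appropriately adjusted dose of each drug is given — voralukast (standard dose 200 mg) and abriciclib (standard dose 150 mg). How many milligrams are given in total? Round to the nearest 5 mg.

SCr = 254 / 88.4 = 2.873 mg/dL
CrCl = (140 − 68) × 94.7 / (72 × 2.873) × 0.85 = 6818.4 / 206.86 × 0.85 ≈ 28.0 mL/min
CrCl ≈ 28 mL/min.
voralukast: 20–29 mL/min → 50% of 200 mg = 100 mg.
abriciclib: 20–29 mL/min → 20% of 150 mg = 30 mg.
Total = 100 + 30 = 130 mg.

130 mg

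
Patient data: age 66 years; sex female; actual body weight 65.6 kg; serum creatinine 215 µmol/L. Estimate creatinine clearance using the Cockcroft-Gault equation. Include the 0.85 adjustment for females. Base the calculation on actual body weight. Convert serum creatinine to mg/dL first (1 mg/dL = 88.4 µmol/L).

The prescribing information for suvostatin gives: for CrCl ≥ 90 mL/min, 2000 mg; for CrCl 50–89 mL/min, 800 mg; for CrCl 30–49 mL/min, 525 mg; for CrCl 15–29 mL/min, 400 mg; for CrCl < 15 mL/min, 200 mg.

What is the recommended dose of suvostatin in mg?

400 mg

SCr = 215 / 88.4 = 2.432 mg/dL
CrCl = (140 − 66) × 65.6 / (72 × 2.432) × 0.85 = 4854.4 / 175.10 × 0.85 ≈ 23.6 mL/min
CrCl ≈ 24 mL/min → bracket 15–29 mL/min.
Dose for this bracket: 400 mg.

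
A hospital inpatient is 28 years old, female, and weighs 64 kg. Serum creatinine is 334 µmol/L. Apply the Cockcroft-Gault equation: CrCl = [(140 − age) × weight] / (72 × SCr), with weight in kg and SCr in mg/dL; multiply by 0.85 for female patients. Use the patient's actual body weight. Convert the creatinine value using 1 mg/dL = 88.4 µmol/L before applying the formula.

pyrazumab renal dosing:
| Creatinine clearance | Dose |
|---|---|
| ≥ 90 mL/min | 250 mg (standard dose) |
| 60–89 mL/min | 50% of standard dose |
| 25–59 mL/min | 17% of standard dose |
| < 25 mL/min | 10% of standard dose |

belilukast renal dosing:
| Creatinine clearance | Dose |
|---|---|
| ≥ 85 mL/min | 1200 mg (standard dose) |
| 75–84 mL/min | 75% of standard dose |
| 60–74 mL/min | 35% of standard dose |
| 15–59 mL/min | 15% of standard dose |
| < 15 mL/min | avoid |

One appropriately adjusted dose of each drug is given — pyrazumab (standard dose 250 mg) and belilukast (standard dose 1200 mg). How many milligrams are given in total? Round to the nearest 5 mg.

SCr = 334 / 88.4 = 3.778 mg/dL
CrCl = (140 − 28) × 64 / (72 × 3.778) × 0.85 = 7168.0 / 272.02 × 0.85 ≈ 22.4 mL/min
CrCl ≈ 22 mL/min.
pyrazumab: < 25 mL/min → 10% of 250 mg = 25 mg.
belilukast: 15–59 mL/min → 15% of 1200 mg = 180 mg.
Total = 25 + 180 = 205 mg.

205 mg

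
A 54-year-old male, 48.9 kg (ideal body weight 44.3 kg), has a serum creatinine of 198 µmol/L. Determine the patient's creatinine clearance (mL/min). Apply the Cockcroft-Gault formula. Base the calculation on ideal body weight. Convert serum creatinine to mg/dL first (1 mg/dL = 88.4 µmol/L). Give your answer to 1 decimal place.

23.6 mL/min

SCr = 198 / 88.4 = 2.24 mg/dL
CrCl = (140 − 54) × 44.3 / (72 × 2.24) = 3809.8 / 161.28 ≈ 23.6 mL/min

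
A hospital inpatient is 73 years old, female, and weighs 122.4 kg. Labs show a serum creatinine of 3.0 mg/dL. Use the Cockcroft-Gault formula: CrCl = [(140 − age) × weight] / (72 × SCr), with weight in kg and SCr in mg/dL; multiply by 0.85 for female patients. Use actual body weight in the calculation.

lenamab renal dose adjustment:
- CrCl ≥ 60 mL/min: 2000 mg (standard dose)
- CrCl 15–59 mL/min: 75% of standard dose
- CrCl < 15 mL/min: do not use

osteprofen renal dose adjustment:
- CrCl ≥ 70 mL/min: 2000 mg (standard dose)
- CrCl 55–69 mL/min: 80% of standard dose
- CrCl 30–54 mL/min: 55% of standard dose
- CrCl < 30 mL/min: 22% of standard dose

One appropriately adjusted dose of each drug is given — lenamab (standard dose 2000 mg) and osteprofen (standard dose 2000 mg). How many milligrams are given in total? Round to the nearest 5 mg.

2600 mg

CrCl = (140 − 73) × 122.4 / (72 × 3) × 0.85 = 8200.8 / 216.00 × 0.85 ≈ 32.3 mL/min
CrCl ≈ 32 mL/min.
lenamab: 15–59 mL/min → 75% of 2000 mg = 1500 mg.
osteprofen: 30–54 mL/min → 55% of 2000 mg = 1100 mg.
Total = 1500 + 1100 = 2600 mg.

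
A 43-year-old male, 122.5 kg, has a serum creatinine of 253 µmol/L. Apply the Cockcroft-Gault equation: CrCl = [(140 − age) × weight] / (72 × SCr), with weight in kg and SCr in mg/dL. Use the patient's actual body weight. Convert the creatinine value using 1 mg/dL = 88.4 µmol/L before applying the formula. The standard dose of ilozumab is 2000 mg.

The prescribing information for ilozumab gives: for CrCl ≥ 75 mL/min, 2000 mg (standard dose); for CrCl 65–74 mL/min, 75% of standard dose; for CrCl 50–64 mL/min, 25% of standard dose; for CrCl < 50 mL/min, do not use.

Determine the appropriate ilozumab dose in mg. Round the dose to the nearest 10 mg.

SCr = 253 / 88.4 = 2.862 mg/dL
CrCl = (140 − 43) × 122.5 / (72 × 2.862) = 11882.5 / 206.06 ≈ 57.7 mL/min
CrCl ≈ 58 mL/min → bracket 50–64 mL/min.
25% of 2000 mg = 500 mg

500 mg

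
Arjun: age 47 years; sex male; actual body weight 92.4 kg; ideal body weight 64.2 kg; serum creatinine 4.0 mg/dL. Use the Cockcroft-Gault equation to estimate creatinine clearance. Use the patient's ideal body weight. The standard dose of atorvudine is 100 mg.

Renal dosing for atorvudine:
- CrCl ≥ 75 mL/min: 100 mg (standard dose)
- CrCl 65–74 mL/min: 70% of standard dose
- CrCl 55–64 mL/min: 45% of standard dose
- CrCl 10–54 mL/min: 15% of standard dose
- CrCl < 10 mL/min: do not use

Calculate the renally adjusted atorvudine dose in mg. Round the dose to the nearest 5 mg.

CrCl = (140 − 47) × 64.2 / (72 × 4) = 5970.6 / 288.00 ≈ 20.7 mL/min
CrCl ≈ 21 mL/min → bracket 10–54 mL/min.
15% of 100 mg = 15 mg

15 mg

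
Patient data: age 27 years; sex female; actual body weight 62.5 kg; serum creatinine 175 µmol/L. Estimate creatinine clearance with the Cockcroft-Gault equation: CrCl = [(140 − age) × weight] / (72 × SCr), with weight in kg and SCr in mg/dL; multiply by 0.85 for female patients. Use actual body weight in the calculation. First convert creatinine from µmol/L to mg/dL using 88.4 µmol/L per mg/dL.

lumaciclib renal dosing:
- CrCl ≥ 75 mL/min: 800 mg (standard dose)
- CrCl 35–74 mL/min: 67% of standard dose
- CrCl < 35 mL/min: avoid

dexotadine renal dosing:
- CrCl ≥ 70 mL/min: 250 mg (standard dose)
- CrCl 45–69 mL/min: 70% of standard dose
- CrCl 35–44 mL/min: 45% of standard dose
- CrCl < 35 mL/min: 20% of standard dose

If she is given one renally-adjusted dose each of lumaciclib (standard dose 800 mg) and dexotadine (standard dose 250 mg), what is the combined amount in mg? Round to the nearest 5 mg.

SCr = 175 / 88.4 = 1.98 mg/dL
CrCl = (140 − 27) × 62.5 / (72 × 1.98) × 0.85 = 7062.5 / 142.56 × 0.85 ≈ 42.1 mL/min
CrCl ≈ 42 mL/min.
lumaciclib: 35–74 mL/min → 67% of 800 mg = 536 mg.
dexotadine: 35–44 mL/min → 45% of 250 mg = 112.5 mg.
Total = 536 + 112.5 = 648.5 mg.

650 mg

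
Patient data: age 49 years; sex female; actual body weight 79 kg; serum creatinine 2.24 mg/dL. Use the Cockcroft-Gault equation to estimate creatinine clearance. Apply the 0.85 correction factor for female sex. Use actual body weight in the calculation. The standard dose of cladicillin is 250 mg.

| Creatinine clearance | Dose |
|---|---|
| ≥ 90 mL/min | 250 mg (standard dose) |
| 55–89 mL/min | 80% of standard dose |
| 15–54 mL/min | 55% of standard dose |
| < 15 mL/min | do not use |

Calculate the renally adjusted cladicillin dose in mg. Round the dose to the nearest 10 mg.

140 mg

CrCl = (140 − 49) × 79 / (72 × 2.24) × 0.85 = 7189.0 / 161.28 × 0.85 ≈ 37.9 mL/min
CrCl ≈ 38 mL/min → bracket 15–54 mL/min.
55% of 250 mg = 137.5 mg → 140 mg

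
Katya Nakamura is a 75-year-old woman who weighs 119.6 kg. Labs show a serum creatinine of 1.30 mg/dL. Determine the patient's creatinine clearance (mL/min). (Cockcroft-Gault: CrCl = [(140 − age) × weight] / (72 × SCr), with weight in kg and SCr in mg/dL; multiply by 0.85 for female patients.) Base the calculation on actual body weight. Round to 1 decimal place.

CrCl = (140 − 75) × 119.6 / (72 × 1.3) × 0.85 = 7774.0 / 93.60 × 0.85 ≈ 70.6 mL/min

70.6 mL/min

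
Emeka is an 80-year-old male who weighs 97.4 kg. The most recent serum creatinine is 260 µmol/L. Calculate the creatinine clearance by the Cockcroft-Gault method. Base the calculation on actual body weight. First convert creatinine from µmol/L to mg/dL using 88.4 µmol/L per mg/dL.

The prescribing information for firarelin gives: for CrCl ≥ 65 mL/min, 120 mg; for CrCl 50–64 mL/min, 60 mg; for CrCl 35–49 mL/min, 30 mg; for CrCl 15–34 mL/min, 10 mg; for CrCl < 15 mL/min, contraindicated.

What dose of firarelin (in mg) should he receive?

SCr = 260 / 88.4 = 2.941 mg/dL
CrCl = (140 − 80) × 97.4 / (72 × 2.941) = 5844.0 / 211.75 ≈ 27.6 mL/min
CrCl ≈ 28 mL/min → bracket 15–34 mL/min.
Dose for this bracket: 10 mg.

10 mg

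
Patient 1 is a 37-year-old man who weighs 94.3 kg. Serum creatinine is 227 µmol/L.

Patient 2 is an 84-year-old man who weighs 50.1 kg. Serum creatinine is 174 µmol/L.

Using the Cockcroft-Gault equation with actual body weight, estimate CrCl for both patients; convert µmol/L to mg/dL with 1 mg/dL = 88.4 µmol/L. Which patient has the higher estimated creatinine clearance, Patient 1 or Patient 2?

Patient 1: SCr = 227 / 88.4 = 2.568 mg/dL
Patient 1: CrCl = (140 − 37) × 94.3 / (72 × 2.568) = 9712.9 / 184.90 ≈ 52.5 mL/min
Patient 2: SCr = 174 / 88.4 = 1.968 mg/dL
Patient 2: CrCl = (140 − 84) × 50.1 / (72 × 1.968) = 2805.6 / 141.70 ≈ 19.8 mL/min
52.5 vs 19.8 mL/min → Patient 1 is higher.

Patient 1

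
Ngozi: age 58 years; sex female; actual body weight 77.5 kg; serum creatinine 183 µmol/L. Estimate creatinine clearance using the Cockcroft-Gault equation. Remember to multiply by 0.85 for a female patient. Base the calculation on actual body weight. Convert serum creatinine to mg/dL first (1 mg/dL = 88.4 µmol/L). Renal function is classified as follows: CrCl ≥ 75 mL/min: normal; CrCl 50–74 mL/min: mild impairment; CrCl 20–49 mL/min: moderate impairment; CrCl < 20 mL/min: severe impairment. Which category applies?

moderate impairment

SCr = 183 / 88.4 = 2.07 mg/dL
CrCl = (140 − 58) × 77.5 / (72 × 2.07) × 0.85 = 6355.0 / 149.04 × 0.85 ≈ 36.2 mL/min
36 mL/min falls in the 'moderate impairment' range.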